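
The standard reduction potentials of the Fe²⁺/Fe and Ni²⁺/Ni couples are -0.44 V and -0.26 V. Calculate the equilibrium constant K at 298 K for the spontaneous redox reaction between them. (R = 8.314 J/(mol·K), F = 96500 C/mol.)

E°_cell = -0.26 − (-0.44) = 0.18 V, with n = 2 electrons transferred.
At equilibrium E = 0, so the Nernst equation gives ln K = nFE°/RT = (2)(96500)(0.18)/((8.314)(298)) = 14.02.
K = e^14.02 = 1.2 × 10^6.

1.2 × 10^6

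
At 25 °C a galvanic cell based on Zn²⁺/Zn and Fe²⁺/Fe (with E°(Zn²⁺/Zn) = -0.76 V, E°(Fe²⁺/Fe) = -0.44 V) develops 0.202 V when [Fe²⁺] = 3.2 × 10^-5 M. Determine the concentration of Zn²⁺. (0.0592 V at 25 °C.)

0.31 M

From the Nernst equation, log Q = n(E° − E)/0.0592 = 2(0.32 − 0.202)/0.0592 = 3.986, so Q = 9690.
With Q = [Zn²⁺]/[Fe²⁺] and the known concentrations, [Zn²⁺] in the numerator gives [Zn²⁺] = 0.31 M.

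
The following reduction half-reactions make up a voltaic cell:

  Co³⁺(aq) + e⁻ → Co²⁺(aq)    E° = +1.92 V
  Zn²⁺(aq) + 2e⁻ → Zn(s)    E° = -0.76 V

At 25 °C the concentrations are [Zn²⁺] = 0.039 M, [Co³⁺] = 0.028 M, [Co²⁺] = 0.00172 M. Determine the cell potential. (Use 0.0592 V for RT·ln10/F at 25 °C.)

The Co³⁺/Co²⁺ couple has the higher reduction potential and acts as the cathode, so E°_cell = +1.92 − (-0.76) = 2.68 V.
Balancing electrons gives n = 2; the reaction quotient is Q = [Zn²⁺]·[Co²⁺]^2/[Co³⁺]^2 = 1.47 × 10^-4.
At 25 °C, E = E° − (0.0592/n) log Q = 2.68 − (0.0592/2)(-3.832) = 2.680 + 0.113 = 2.793 V.

2.79 V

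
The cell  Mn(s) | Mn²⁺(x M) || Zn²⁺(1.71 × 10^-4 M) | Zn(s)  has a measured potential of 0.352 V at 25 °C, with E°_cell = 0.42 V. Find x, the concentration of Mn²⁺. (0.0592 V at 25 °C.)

From the Nernst equation, log Q = n(E° − E)/0.0592 = 2(0.42 − 0.352)/0.0592 = 2.297, so Q = 198.
With Q = [Mn²⁺]/[Zn²⁺] and the known concentrations, [Mn²⁺] in the numerator gives [Mn²⁺] = 0.034 M.

0.034 M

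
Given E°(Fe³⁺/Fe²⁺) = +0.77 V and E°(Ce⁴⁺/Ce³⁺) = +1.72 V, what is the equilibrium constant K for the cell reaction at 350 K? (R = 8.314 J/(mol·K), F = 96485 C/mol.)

E°_cell = +1.72 − (+0.77) = 0.95 V, with n = 1 electron transferred.
At equilibrium E = 0, so the Nernst equation gives ln K = nFE°/RT = (1)(96485)(0.95)/((8.314)(350)) = 31.50.
K = e^31.50 = 4.8 × 10^13.

4.8 × 10^13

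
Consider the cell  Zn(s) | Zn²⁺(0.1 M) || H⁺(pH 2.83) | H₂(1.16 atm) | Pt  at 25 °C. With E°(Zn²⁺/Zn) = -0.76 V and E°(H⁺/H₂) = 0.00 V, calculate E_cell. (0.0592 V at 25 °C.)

The hydrogen couple is the cathode, so E°_cell = 0.76 V; n = 2.
[H⁺] = 10^(−2.83) = 0.0015 M, and Q = [Zn²⁺]·P(H₂) / [H⁺]^2 = 5.3 × 10^4.
E = E° − (0.0592/2) log Q = 0.76 − (0.0592/2)(4.724) = 0.620 V.

0.62 V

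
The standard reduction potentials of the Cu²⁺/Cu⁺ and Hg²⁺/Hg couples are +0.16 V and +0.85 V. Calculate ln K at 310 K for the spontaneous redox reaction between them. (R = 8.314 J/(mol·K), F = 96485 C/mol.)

E°_cell = +0.85 − (+0.16) = 0.69 V, with n = 2 electrons transferred.
At equilibrium E = 0, so the Nernst equation gives ln K = nFE°/RT = (2)(96485)(0.69)/((8.314)(310)) = 51.66.

ln K = 51.7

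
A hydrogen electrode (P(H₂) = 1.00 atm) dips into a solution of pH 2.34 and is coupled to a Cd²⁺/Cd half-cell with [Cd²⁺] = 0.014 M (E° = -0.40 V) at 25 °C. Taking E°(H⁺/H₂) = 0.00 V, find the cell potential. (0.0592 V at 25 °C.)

The hydrogen couple is the cathode, so E°_cell = 0.40 V; n = 2.
[H⁺] = 10^(−2.34) = 0.0046 M, and Q = [Cd²⁺]·P(H₂) / [H⁺]^2 = 670.
E = E° − (0.0592/2) log Q = 0.40 − (0.0592/2)(2.826) = 0.316 V.

0.32 V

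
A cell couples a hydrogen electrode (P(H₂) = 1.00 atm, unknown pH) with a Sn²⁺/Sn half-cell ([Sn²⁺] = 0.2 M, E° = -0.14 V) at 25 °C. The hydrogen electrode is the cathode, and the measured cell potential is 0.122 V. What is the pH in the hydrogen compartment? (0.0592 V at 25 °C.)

pH = 0.65

E°_cell = 0.14 V and n = 2.
log Q = n(E° − E)/0.0592 = 2×(0.14 − 0.122)/0.0592 = 0.608.
With Q = [Sn²⁺]·P(H₂) / [H⁺]^2, solving for [H⁺] gives log[H⁺] = -0.654, so pH = 0.65.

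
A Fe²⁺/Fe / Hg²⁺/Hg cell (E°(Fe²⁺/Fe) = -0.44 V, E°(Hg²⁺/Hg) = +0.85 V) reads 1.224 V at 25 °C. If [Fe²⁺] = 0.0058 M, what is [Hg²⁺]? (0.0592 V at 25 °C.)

From the Nernst equation, log Q = n(E° − E)/0.0592 = 2(1.29 − 1.224)/0.0592 = 2.230, so Q = 170.
With Q = [Fe²⁺]/[Hg²⁺] and the known concentrations, [Hg²⁺] in the denominator gives [Hg²⁺] = 3.4 × 10^-5 M.

3.4 × 10^-5 M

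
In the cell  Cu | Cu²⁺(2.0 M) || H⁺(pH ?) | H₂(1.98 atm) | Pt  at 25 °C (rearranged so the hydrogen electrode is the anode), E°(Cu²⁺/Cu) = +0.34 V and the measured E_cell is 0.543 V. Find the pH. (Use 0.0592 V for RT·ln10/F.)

E°_cell = 0.34 V and n = 2.
log Q = n(E° − E)/0.0592 = 2×(0.34 − 0.543)/0.0592 = -6.858.
With Q = [H⁺]^2 / ([Cu²⁺]·P(H₂)), solving for [H⁺] gives log[H⁺] = -3.130, so pH = 3.13.

pH = 3.13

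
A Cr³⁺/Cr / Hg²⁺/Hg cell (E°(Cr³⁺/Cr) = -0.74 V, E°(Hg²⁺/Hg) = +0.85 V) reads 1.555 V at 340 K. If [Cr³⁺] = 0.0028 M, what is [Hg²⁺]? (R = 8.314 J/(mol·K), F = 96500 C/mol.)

From the Nernst equation, ln Q = nF(E° − E)/RT = 6×96500×(1.59 − 1.555)/(8.314×340) = 7.169, so Q = 1300.
With Q = [Cr³⁺]^2/[Hg²⁺]^3 and the known concentrations, [Hg²⁺]^3 in the denominator gives [Hg²⁺] = 0.0018 M.

0.0018 M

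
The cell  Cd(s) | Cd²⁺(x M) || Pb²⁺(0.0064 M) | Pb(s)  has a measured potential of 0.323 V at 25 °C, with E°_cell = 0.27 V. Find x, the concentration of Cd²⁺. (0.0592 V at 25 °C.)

1 × 10^-4 M

From the Nernst equation, log Q = n(E° − E)/0.0592 = 2(0.27 − 0.323)/0.0592 = -1.791, so Q = 0.0162.
With Q = [Cd²⁺]/[Pb²⁺] and the known concentrations, [Cd²⁺] in the numerator gives [Cd²⁺] = 1 × 10^-4 M.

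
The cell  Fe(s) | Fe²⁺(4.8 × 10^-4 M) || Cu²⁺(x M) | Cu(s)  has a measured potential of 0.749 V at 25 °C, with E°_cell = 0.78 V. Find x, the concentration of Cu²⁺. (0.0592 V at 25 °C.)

4.3 × 10^-5 M

From the Nernst equation, log Q = n(E° − E)/0.0592 = 2(0.78 − 0.749)/0.0592 = 1.047, so Q = 11.2.
With Q = [Fe²⁺]/[Cu²⁺] and the known concentrations, [Cu²⁺] in the denominator gives [Cu²⁺] = 4.3 × 10^-5 M.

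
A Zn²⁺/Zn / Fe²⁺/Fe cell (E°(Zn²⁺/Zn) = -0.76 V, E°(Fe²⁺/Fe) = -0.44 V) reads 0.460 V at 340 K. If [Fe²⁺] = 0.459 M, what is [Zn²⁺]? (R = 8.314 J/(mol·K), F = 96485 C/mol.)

3.2 × 10^-5 M

From the Nernst equation, ln Q = nF(E° − E)/RT = 2×96485×(0.32 − 0.460)/(8.314×340) = -9.557, so Q = 7.07 × 10^-5.
With Q = [Zn²⁺]/[Fe²⁺] and the known concentrations, [Zn²⁺] in the numerator gives [Zn²⁺] = 3.2 × 10^-5 M.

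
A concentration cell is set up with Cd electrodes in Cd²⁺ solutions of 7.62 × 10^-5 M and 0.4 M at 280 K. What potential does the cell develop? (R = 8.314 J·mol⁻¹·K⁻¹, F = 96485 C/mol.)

Both half-cells are Cd²⁺/Cd, so E°_cell = 0. The concentrated side is the cathode; the cell reaction moves Cd²⁺ from high to low concentration with n = 2.
Q = [Cd²⁺]_dilute/[Cd²⁺]_conc = 7.62 × 10^-5/0.4 = 1.9 × 10^-4.
E = 0 − (RT/nF) ln Q = −((8.314×280)/(2×96485))(-8.566) = 0.1033 V.

0.10 V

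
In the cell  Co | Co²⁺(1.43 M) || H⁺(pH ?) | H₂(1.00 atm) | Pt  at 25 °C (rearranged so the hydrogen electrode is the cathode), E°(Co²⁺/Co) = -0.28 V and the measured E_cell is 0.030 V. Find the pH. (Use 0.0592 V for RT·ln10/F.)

E°_cell = 0.28 V and n = 2.
log Q = n(E° − E)/0.0592 = 2×(0.28 − 0.030)/0.0592 = 8.446.
With Q = [Co²⁺]·P(H₂) / [H⁺]^2, solving for [H⁺] gives log[H⁺] = -4.145, so pH = 4.15.

pH = 4.15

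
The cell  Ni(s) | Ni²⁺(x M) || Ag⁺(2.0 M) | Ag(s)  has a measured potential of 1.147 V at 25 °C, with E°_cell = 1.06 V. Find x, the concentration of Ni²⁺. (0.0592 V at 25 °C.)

0.0046 M

From the Nernst equation, log Q = n(E° − E)/0.0592 = 2(1.06 − 1.147)/0.0592 = -2.939, so Q = 0.00115.
With Q = [Ni²⁺]/[Ag⁺]^2 and the known concentrations, [Ni²⁺] in the numerator gives [Ni²⁺] = 0.0046 M.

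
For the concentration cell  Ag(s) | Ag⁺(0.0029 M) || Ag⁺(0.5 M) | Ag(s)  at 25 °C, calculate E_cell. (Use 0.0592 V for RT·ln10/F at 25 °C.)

0.13 V

Both half-cells are Ag⁺/Ag, so E°_cell = 0. The concentrated side is the cathode; the cell reaction moves Ag⁺ from high to low concentration with n = 1.
Q = [Ag⁺]_dilute/[Ag⁺]_conc = 0.0029/0.5 = 0.00580.
E = 0 − (0.0592/1) log Q = −(0.0592/1)(-2.237) = 0.1324 V.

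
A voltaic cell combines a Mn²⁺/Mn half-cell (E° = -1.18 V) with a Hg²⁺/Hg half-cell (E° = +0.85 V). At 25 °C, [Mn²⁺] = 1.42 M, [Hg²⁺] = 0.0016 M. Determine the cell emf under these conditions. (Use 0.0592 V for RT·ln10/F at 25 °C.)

1.94 V

The Hg²⁺/Hg couple has the higher reduction potential and acts as the cathode, so E°_cell = +0.85 − (-1.18) = 2.03 V.
Balancing electrons gives n = 2; the reaction quotient is Q = [Mn²⁺]/[Hg²⁺] = 887.
At 25 °C, E = E° − (0.0592/n) log Q = 2.03 − (0.0592/2)(2.948) = 2.030 − 0.087 = 1.943 V.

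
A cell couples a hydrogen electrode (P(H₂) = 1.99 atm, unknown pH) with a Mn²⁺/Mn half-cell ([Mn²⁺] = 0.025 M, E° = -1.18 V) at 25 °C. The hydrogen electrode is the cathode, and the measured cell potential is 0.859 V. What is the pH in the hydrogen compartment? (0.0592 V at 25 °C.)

E°_cell = 1.18 V and n = 2.
log Q = n(E° − E)/0.0592 = 2×(1.18 − 0.859)/0.0592 = 10.845.
With Q = [Mn²⁺]·P(H₂) / [H⁺]^2, solving for [H⁺] gives log[H⁺] = -6.074, so pH = 6.07.

pH = 6.07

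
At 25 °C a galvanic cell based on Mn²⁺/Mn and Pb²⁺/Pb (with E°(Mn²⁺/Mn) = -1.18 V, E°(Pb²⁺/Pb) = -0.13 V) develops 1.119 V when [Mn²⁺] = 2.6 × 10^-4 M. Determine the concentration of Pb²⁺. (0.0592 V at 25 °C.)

From the Nernst equation, log Q = n(E° − E)/0.0592 = 2(1.05 − 1.119)/0.0592 = -2.331, so Q = 0.00467.
With Q = [Mn²⁺]/[Pb²⁺] and the known concentrations, [Pb²⁺] in the denominator gives [Pb²⁺] = 0.056 M.

0.056 M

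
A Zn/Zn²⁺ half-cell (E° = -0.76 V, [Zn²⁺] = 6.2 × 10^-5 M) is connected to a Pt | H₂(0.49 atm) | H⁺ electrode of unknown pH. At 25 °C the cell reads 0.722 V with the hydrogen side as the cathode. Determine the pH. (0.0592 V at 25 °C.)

pH = 2.90

E°_cell = 0.76 V and n = 2.
log Q = n(E° − E)/0.0592 = 2×(0.76 − 0.722)/0.0592 = 1.284.
With Q = [Zn²⁺]·P(H₂) / [H⁺]^2, solving for [H⁺] gives log[H⁺] = -2.901, so pH = 2.90.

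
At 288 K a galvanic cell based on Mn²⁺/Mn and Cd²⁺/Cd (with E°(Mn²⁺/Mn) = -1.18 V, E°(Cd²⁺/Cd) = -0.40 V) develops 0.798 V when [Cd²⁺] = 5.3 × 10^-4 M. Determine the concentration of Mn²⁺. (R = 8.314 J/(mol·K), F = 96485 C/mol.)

1.2 × 10^-4 M

From the Nernst equation, ln Q = nF(E° − E)/RT = 2×96485×(0.78 − 0.798)/(8.314×288) = -1.451, so Q = 0.234.
With Q = [Mn²⁺]/[Cd²⁺] and the known concentrations, [Mn²⁺] in the numerator gives [Mn²⁺] = 1.2 × 10^-4 M.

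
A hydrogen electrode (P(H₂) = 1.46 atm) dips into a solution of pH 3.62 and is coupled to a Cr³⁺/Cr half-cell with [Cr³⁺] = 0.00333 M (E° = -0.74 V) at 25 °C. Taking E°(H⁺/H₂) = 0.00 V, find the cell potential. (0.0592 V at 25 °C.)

The hydrogen couple is the cathode, so E°_cell = 0.74 V; n = 6.
[H⁺] = 10^(−3.62) = 2.4 × 10^-4 M, and Q = [Cr³⁺]^2·P(H₂)^3 / [H⁺]^6 = 1.81 × 10^17.
E = E° − (0.0592/6) log Q = 0.74 − (0.0592/6)(17.258) = 0.570 V.

0.57 V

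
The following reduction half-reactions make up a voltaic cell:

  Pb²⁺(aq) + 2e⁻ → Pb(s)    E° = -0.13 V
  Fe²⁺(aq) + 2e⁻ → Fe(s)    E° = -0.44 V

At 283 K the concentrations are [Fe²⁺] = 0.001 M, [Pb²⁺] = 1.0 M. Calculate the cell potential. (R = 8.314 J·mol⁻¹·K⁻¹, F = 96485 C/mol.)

The Pb²⁺/Pb couple has the higher reduction potential and acts as the cathode, so E°_cell = -0.13 − (-0.44) = 0.31 V.
Balancing electrons gives n = 2; the reaction quotient is Q = [Fe²⁺]/[Pb²⁺] = 0.00100.
E = E° − (RT/nF) ln Q = 0.31 − (8.314×283)/(2×96485) × (-6.908) = 0.310 + 0.084 = 0.394 V.

0.394 V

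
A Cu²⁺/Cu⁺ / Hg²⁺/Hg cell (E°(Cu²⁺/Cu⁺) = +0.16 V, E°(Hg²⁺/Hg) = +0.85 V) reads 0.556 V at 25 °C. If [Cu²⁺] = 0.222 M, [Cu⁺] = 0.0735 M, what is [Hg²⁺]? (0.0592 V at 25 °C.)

From the Nernst equation, log Q = n(E° − E)/0.0592 = 2(0.69 − 0.556)/0.0592 = 4.527, so Q = 3.37 × 10^4.
With Q = [Cu²⁺]^2/([Cu⁺]^2·[Hg²⁺]) and the known concentrations, [Hg²⁺] in the denominator gives [Hg²⁺] = 2.7 × 10^-4 M.

2.7 × 10^-4 M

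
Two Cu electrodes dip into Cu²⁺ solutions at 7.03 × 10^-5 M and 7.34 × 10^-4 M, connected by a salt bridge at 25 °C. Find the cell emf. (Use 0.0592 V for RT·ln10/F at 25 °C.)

Both half-cells are Cu²⁺/Cu, so E°_cell = 0. The concentrated side is the cathode; the cell reaction moves Cu²⁺ from high to low concentration with n = 2.
Q = [Cu²⁺]_dilute/[Cu²⁺]_conc = 7.03 × 10^-5/7.34 × 10^-4 = 0.0958.
E = 0 − (0.0592/2) log Q = −(0.0592/2)(-1.019) = 0.0302 V.

0.030 V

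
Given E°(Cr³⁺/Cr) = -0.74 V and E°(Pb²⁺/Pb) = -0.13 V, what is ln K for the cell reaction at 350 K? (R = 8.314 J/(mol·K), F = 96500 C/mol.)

E°_cell = -0.13 − (-0.74) = 0.61 V, with n = 6 electrons transferred.
At equilibrium E = 0, so the Nernst equation gives ln K = nFE°/RT = (6)(96500)(0.61)/((8.314)(350)) = 121.38.

ln K = 121.4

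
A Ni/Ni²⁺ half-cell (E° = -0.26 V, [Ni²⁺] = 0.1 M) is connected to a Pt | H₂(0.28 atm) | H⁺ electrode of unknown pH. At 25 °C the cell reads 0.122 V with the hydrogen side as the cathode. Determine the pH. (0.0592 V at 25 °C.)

E°_cell = 0.26 V and n = 2.
log Q = n(E° − E)/0.0592 = 2×(0.26 − 0.122)/0.0592 = 4.662.
With Q = [Ni²⁺]·P(H₂) / [H⁺]^2, solving for [H⁺] gives log[H⁺] = -3.108, so pH = 3.11.

pH = 3.11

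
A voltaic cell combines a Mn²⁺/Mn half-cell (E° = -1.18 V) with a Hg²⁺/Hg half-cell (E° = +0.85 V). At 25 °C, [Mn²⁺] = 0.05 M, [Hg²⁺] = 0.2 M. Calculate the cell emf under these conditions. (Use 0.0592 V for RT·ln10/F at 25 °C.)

The Hg²⁺/Hg couple has the higher reduction potential and acts as the cathode, so E°_cell = +0.85 − (-1.18) = 2.03 V.
Balancing electrons gives n = 2; the reaction quotient is Q = [Mn²⁺]/[Hg²⁺] = 0.250.
At 25 °C, E = E° − (0.0592/n) log Q = 2.03 − (0.0592/2)(-0.602) = 2.030 + 0.018 = 2.048 V.

2.05 V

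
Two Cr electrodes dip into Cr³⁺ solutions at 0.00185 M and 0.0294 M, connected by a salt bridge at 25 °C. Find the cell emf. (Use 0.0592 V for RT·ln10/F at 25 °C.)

Both half-cells are Cr³⁺/Cr, so E°_cell = 0. The concentrated side is the cathode; the cell reaction moves Cr³⁺ from high to low concentration with n = 3.
Q = [Cr³⁺]_dilute/[Cr³⁺]_conc = 0.00185/0.0294 = 0.0629.
E = 0 − (0.0592/3) log Q = −(0.0592/3)(-1.201) = 0.0237 V.

0.024 V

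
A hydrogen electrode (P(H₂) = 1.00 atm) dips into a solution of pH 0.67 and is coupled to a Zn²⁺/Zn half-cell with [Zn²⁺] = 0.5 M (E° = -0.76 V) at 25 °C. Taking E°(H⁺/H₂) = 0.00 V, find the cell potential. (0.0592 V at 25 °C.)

The hydrogen couple is the cathode, so E°_cell = 0.76 V; n = 2.
[H⁺] = 10^(−0.67) = 0.21 M, and Q = [Zn²⁺]·P(H₂) / [H⁺]^2 = 10.9.
E = E° − (0.0592/2) log Q = 0.76 − (0.0592/2)(1.039) = 0.729 V.

0.73 V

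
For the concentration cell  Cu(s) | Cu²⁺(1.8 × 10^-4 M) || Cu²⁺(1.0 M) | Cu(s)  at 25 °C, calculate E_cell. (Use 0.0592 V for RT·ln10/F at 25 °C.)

0.11 V

Both half-cells are Cu²⁺/Cu, so E°_cell = 0. The concentrated side is the cathode; the cell reaction moves Cu²⁺ from high to low concentration with n = 2.
Q = [Cu²⁺]_dilute/[Cu²⁺]_conc = 1.8 × 10^-4/1.0 = 1.8 × 10^-4.
E = 0 − (0.0592/2) log Q = −(0.0592/2)(-3.745) = 0.1109 V.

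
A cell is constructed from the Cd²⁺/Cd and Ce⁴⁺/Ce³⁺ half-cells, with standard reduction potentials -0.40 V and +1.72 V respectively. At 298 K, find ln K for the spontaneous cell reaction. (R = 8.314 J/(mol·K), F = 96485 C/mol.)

E°_cell = +1.72 − (-0.40) = 2.12 V, with n = 2 electrons transferred.
At equilibrium E = 0, so the Nernst equation gives ln K = nFE°/RT = (2)(96485)(2.12)/((8.314)(298)) = 165.12.

ln K = 165.1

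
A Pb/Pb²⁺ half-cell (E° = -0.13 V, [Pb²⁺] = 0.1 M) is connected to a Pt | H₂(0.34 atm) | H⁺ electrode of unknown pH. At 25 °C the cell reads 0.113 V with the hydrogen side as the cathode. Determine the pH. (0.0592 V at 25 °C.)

pH = 1.02

E°_cell = 0.13 V and n = 2.
log Q = n(E° − E)/0.0592 = 2×(0.13 − 0.113)/0.0592 = 0.574.
With Q = [Pb²⁺]·P(H₂) / [H⁺]^2, solving for [H⁺] gives log[H⁺] = -1.021, so pH = 1.02.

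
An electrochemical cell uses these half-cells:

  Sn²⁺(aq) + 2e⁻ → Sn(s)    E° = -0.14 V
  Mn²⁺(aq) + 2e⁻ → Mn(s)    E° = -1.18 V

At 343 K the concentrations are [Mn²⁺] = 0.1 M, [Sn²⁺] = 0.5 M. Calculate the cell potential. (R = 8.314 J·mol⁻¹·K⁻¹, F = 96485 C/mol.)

The Sn²⁺/Sn couple has the higher reduction potential and acts as the cathode, so E°_cell = -0.14 − (-1.18) = 1.04 V.
Balancing electrons gives n = 2; the reaction quotient is Q = [Mn²⁺]/[Sn²⁺] = 0.200.
E = E° − (RT/nF) ln Q = 1.04 − (8.314×343)/(2×96485) × (-1.609) = 1.040 + 0.024 = 1.064 V.

1.06 V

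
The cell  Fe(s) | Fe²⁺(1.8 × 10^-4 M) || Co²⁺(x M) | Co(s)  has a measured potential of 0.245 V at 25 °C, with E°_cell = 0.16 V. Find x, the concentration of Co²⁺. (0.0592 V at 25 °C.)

0.13 M

From the Nernst equation, log Q = n(E° − E)/0.0592 = 2(0.16 − 0.245)/0.0592 = -2.872, so Q = 0.00134.
With Q = [Fe²⁺]/[Co²⁺] and the known concentrations, [Co²⁺] in the denominator gives [Co²⁺] = 0.13 M.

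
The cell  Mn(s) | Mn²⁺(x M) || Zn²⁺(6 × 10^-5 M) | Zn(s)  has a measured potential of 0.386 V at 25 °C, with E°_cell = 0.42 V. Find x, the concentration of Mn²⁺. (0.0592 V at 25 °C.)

From the Nernst equation, log Q = n(E° − E)/0.0592 = 2(0.42 − 0.386)/0.0592 = 1.149, so Q = 14.1.
With Q = [Mn²⁺]/[Zn²⁺] and the known concentrations, [Mn²⁺] in the numerator gives [Mn²⁺] = 8.4 × 10^-4 M.

8.4 × 10^-4 M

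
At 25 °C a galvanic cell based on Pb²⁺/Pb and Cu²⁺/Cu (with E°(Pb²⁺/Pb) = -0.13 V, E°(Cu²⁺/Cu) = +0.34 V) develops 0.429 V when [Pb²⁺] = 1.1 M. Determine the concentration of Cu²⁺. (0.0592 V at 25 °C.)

From the Nernst equation, log Q = n(E° − E)/0.0592 = 2(0.47 − 0.429)/0.0592 = 1.385, so Q = 24.3.
With Q = [Pb²⁺]/[Cu²⁺] and the known concentrations, [Cu²⁺] in the denominator gives [Cu²⁺] = 0.045 M.

0.045 M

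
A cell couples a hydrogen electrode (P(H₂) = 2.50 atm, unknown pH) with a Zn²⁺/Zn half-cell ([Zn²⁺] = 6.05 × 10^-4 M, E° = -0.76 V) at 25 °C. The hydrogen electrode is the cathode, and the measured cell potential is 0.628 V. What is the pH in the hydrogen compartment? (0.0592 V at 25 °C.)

E°_cell = 0.76 V and n = 2.
log Q = n(E° − E)/0.0592 = 2×(0.76 − 0.628)/0.0592 = 4.459.
With Q = [Zn²⁺]·P(H₂) / [H⁺]^2, solving for [H⁺] gives log[H⁺] = -3.640, so pH = 3.64.

pH = 3.64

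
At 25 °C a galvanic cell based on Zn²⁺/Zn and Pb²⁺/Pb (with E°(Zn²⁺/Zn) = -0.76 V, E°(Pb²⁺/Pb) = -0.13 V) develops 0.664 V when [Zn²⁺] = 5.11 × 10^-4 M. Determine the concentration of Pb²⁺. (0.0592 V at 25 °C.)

0.0072 M

From the Nernst equation, log Q = n(E° − E)/0.0592 = 2(0.63 − 0.664)/0.0592 = -1.149, so Q = 0.0710.
With Q = [Zn²⁺]/[Pb²⁺] and the known concentrations, [Pb²⁺] in the denominator gives [Pb²⁺] = 0.0072 M.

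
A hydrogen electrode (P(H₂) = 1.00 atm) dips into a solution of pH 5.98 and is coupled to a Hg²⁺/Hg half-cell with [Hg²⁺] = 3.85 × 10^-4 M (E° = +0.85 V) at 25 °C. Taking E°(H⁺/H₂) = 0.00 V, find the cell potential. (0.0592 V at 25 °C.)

The Hg²⁺/Hg couple is the cathode, so E°_cell = 0.85 V; n = 2.
[H⁺] = 10^(−5.98) = 1 × 10^-6 M, and Q = [H⁺]^2 / ([Hg²⁺]·P(H₂)) = 2.85 × 10^-9.
E = E° − (0.0592/2) log Q = 0.85 − (0.0592/2)(-8.545) = 1.103 V.

1.10 V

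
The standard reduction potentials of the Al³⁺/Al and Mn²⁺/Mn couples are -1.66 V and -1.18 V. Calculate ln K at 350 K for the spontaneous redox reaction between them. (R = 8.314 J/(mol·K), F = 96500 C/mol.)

E°_cell = -1.18 − (-1.66) = 0.48 V, with n = 6 electrons transferred.
At equilibrium E = 0, so the Nernst equation gives ln K = nFE°/RT = (6)(96500)(0.48)/((8.314)(350)) = 95.51.

ln K = 95.5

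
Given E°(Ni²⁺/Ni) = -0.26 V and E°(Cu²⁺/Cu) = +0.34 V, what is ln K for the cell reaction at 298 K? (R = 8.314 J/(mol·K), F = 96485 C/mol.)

E°_cell = +0.34 − (-0.26) = 0.60 V, with n = 2 electrons transferred.
At equilibrium E = 0, so the Nernst equation gives ln K = nFE°/RT = (2)(96485)(0.60)/((8.314)(298)) = 46.73.

ln K = 46.7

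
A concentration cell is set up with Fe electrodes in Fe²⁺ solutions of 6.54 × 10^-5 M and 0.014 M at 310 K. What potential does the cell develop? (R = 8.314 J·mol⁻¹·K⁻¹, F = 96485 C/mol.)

0.072 V

Both half-cells are Fe²⁺/Fe, so E°_cell = 0. The concentrated side is the cathode; the cell reaction moves Fe²⁺ from high to low concentration with n = 2.
Q = [Fe²⁺]_dilute/[Fe²⁺]_conc = 6.54 × 10^-5/0.014 = 0.00467.
E = 0 − (RT/nF) ln Q = −((8.314×310)/(2×96485))(-5.366) = 0.0717 V.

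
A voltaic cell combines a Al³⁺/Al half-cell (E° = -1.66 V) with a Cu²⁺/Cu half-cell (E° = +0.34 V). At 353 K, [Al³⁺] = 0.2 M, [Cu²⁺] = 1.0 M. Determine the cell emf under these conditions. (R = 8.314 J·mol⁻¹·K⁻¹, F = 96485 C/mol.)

The Cu²⁺/Cu couple has the higher reduction potential and acts as the cathode, so E°_cell = +0.34 − (-1.66) = 2.00 V.
Balancing electrons gives n = 6; the reaction quotient is Q = [Al³⁺]^2/[Cu²⁺]^3 = 0.0400.
E = E° − (RT/nF) ln Q = 2.00 − (8.314×353)/(6×96485) × (-3.219) = 2.000 + 0.016 = 2.016 V.

2.02 V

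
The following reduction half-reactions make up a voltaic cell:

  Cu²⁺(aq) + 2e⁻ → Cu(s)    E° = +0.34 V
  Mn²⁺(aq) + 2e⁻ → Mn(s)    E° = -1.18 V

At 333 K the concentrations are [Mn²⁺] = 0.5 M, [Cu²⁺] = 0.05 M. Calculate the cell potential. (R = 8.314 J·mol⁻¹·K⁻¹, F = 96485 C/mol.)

The Cu²⁺/Cu couple has the higher reduction potential and acts as the cathode, so E°_cell = +0.34 − (-1.18) = 1.52 V.
Balancing electrons gives n = 2; the reaction quotient is Q = [Mn²⁺]/[Cu²⁺] = 10.0.
E = E° − (RT/nF) ln Q = 1.52 − (8.314×333)/(2×96485) × (2.303) = 1.520 − 0.033 = 1.487 V.

1.49 V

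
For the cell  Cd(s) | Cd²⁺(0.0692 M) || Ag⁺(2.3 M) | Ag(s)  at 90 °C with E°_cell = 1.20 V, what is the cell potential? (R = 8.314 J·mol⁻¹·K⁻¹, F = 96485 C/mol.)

1.27 V

Balancing electrons gives n = 2; the reaction quotient is Q = [Cd²⁺]/[Ag⁺]^2 = 0.0131.
E = E° − (RT/nF) ln Q = 1.20 − (8.314×363)/(2×96485) × (-4.337) = 1.200 + 0.068 = 1.268 V.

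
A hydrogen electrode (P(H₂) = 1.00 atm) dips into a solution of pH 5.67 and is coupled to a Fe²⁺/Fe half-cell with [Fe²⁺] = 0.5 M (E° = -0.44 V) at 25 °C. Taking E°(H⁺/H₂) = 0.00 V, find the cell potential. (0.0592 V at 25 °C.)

The hydrogen couple is the cathode, so E°_cell = 0.44 V; n = 2.
[H⁺] = 10^(−5.67) = 2.1 × 10^-6 M, and Q = [Fe²⁺]·P(H₂) / [H⁺]^2 = 1.09 × 10^11.
E = E° − (0.0592/2) log Q = 0.44 − (0.0592/2)(11.039) = 0.113 V.

0.11 V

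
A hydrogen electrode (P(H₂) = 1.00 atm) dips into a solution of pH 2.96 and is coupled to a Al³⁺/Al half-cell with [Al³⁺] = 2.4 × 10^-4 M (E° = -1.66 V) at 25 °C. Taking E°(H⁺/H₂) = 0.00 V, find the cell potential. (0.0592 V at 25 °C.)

The hydrogen couple is the cathode, so E°_cell = 1.66 V; n = 6.
[H⁺] = 10^(−2.96) = 0.0011 M, and Q = [Al³⁺]^2·P(H₂)^3 / [H⁺]^6 = 3.31 × 10^10.
E = E° − (0.0592/6) log Q = 1.66 − (0.0592/6)(10.520) = 1.556 V.

1.56 V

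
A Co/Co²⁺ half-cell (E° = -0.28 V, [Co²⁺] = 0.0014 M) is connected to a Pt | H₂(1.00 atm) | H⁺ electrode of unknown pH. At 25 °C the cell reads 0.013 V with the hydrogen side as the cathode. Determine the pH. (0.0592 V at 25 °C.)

pH = 5.94

E°_cell = 0.28 V and n = 2.
log Q = n(E° − E)/0.0592 = 2×(0.28 − 0.013)/0.0592 = 9.020.
With Q = [Co²⁺]·P(H₂) / [H⁺]^2, solving for [H⁺] gives log[H⁺] = -5.937, so pH = 5.94.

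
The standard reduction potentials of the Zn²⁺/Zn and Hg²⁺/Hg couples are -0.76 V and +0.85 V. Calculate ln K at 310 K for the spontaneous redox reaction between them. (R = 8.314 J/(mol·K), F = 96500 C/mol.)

ln K = 120.6

E°_cell = +0.85 − (-0.76) = 1.61 V, with n = 2 electrons transferred.
At equilibrium E = 0, so the Nernst equation gives ln K = nFE°/RT = (2)(96500)(1.61)/((8.314)(310)) = 120.56.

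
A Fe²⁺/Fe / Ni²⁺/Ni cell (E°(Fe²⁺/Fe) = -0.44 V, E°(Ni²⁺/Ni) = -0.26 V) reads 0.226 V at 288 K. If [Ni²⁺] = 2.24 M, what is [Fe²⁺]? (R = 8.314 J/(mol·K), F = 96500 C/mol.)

0.055 M

From the Nernst equation, ln Q = nF(E° − E)/RT = 2×96500×(0.18 − 0.226)/(8.314×288) = -3.708, so Q = 0.0245.
With Q = [Fe²⁺]/[Ni²⁺] and the known concentrations, [Fe²⁺] in the numerator gives [Fe²⁺] = 0.055 M.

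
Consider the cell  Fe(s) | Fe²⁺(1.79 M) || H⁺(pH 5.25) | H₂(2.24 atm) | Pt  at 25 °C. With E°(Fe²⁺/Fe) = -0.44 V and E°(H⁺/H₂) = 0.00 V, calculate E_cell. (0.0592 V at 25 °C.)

0.11 V

The hydrogen couple is the cathode, so E°_cell = 0.44 V; n = 2.
[H⁺] = 10^(−5.25) = 5.6 × 10^-6 M, and Q = [Fe²⁺]·P(H₂) / [H⁺]^2 = 1.27 × 10^11.
E = E° − (0.0592/2) log Q = 0.44 − (0.0592/2)(11.103) = 0.111 V.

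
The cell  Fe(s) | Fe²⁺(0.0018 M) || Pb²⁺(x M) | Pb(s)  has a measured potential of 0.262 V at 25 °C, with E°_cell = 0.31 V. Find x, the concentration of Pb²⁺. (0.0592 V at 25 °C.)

From the Nernst equation, log Q = n(E° − E)/0.0592 = 2(0.31 − 0.262)/0.0592 = 1.622, so Q = 41.8.
With Q = [Fe²⁺]/[Pb²⁺] and the known concentrations, [Pb²⁺] in the denominator gives [Pb²⁺] = 4.3 × 10^-5 M.

4.3 × 10^-5 M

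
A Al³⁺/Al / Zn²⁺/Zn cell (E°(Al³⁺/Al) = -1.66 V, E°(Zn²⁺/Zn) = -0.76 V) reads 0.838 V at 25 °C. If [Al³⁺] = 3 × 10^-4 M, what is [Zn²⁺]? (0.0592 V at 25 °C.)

From the Nernst equation, log Q = n(E° − E)/0.0592 = 6(0.90 − 0.838)/0.0592 = 6.284, so Q = 1.92 × 10^6.
With Q = [Al³⁺]^2/[Zn²⁺]^3 and the known concentrations, [Zn²⁺]^3 in the denominator gives [Zn²⁺] = 3.6 × 10^-5 M.

3.6 × 10^-5 M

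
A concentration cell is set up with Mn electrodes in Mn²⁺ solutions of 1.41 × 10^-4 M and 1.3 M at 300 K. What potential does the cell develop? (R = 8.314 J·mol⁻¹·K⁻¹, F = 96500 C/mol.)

Both half-cells are Mn²⁺/Mn, so E°_cell = 0. The concentrated side is the cathode; the cell reaction moves Mn²⁺ from high to low concentration with n = 2.
Q = [Mn²⁺]_dilute/[Mn²⁺]_conc = 1.41 × 10^-4/1.3 = 1.08 × 10^-4.
E = 0 − (RT/nF) ln Q = −((8.314×300)/(2×96500))(-9.129) = 0.1180 V.

0.12 V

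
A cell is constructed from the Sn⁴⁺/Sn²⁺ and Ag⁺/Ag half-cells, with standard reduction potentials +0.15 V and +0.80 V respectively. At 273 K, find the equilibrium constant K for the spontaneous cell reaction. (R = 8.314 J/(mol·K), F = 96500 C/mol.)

E°_cell = +0.80 − (+0.15) = 0.65 V, with n = 2 electrons transferred.
At equilibrium E = 0, so the Nernst equation gives ln K = nFE°/RT = (2)(96500)(0.65)/((8.314)(273)) = 55.27.
K = e^55.27 = 1 × 10^24.

1 × 10^24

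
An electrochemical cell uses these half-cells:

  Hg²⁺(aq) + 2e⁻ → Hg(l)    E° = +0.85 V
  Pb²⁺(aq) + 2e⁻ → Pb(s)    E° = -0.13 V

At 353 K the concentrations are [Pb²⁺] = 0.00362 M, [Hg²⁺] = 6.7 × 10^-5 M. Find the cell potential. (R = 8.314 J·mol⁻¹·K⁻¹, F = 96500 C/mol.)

The Hg²⁺/Hg couple has the higher reduction potential and acts as the cathode, so E°_cell = +0.85 − (-0.13) = 0.98 V.
Balancing electrons gives n = 2; the reaction quotient is Q = [Pb²⁺]/[Hg²⁺] = 54.0.
E = E° − (RT/nF) ln Q = 0.98 − (8.314×353)/(2×96500) × (3.990) = 0.980 − 0.061 = 0.919 V.

0.919 V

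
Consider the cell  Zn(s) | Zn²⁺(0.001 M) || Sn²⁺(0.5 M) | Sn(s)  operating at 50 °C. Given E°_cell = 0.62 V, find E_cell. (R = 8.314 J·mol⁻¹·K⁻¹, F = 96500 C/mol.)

0.706 V

Balancing electrons gives n = 2; the reaction quotient is Q = [Zn²⁺]/[Sn²⁺] = 0.00200.
E = E° − (RT/nF) ln Q = 0.62 − (8.314×323)/(2×96500) × (-6.215) = 0.620 + 0.086 = 0.706 V.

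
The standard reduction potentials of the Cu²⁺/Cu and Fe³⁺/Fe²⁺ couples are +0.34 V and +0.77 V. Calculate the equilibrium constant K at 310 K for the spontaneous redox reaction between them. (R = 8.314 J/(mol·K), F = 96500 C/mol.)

9.6 × 10^13

E°_cell = +0.77 − (+0.34) = 0.43 V, with n = 2 electrons transferred.
At equilibrium E = 0, so the Nernst equation gives ln K = nFE°/RT = (2)(96500)(0.43)/((8.314)(310)) = 32.20.
K = e^32.20 = 9.6 × 10^13.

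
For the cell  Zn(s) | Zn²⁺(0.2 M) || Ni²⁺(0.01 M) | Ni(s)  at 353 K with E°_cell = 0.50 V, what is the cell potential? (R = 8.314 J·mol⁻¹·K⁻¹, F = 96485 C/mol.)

Balancing electrons gives n = 2; the reaction quotient is Q = [Zn²⁺]/[Ni²⁺] = 20.0.
E = E° − (RT/nF) ln Q = 0.50 − (8.314×353)/(2×96485) × (2.996) = 0.500 − 0.046 = 0.454 V.

0.454 V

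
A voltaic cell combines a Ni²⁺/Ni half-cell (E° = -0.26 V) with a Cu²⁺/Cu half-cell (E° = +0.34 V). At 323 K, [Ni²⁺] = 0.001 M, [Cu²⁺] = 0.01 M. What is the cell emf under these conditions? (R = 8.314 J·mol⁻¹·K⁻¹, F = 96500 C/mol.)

0.632 V

The Cu²⁺/Cu couple has the higher reduction potential and acts as the cathode, so E°_cell = +0.34 − (-0.26) = 0.60 V.
Balancing electrons gives n = 2; the reaction quotient is Q = [Ni²⁺]/[Cu²⁺] = 0.100.
E = E° − (RT/nF) ln Q = 0.60 − (8.314×323)/(2×96500) × (-2.303) = 0.600 + 0.032 = 0.632 V.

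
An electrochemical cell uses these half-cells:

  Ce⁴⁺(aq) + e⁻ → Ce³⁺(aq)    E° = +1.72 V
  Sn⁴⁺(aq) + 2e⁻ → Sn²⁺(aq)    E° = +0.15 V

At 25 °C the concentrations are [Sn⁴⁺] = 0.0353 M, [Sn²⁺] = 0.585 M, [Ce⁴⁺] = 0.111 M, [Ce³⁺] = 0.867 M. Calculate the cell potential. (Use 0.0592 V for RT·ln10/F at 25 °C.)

The Ce⁴⁺/Ce³⁺ couple has the higher reduction potential and acts as the cathode, so E°_cell = +1.72 − (+0.15) = 1.57 V.
Balancing electrons gives n = 2; the reaction quotient is Q = [Sn⁴⁺]·[Ce³⁺]^2/([Sn²⁺]·[Ce⁴⁺]^2) = 3.68.
At 25 °C, E = E° − (0.0592/n) log Q = 1.57 − (0.0592/2)(0.566) = 1.570 − 0.017 = 1.553 V.

1.55 V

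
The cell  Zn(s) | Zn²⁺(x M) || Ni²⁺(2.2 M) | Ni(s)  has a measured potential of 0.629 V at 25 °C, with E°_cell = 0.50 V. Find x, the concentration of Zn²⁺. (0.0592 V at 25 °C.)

9.6 × 10^-5 M

From the Nernst equation, log Q = n(E° − E)/0.0592 = 2(0.50 − 0.629)/0.0592 = -4.358, so Q = 4.38 × 10^-5.
With Q = [Zn²⁺]/[Ni²⁺] and the known concentrations, [Zn²⁺] in the numerator gives [Zn²⁺] = 9.6 × 10^-5 M.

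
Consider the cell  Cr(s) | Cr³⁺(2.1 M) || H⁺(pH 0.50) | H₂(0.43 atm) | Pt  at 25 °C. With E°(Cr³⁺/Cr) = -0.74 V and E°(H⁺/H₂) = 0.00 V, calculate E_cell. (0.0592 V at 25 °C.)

0.71 V

The hydrogen couple is the cathode, so E°_cell = 0.74 V; n = 6.
[H⁺] = 10^(−0.50) = 0.32 M, and Q = [Cr³⁺]^2·P(H₂)^3 / [H⁺]^6 = 351.
E = E° − (0.0592/6) log Q = 0.74 − (0.0592/6)(2.545) = 0.715 V.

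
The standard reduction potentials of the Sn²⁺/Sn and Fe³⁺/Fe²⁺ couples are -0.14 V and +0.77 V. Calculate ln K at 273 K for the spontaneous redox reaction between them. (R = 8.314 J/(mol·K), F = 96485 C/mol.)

E°_cell = +0.77 − (-0.14) = 0.91 V, with n = 2 electrons transferred.
At equilibrium E = 0, so the Nernst equation gives ln K = nFE°/RT = (2)(96485)(0.91)/((8.314)(273)) = 77.37.

ln K = 77.4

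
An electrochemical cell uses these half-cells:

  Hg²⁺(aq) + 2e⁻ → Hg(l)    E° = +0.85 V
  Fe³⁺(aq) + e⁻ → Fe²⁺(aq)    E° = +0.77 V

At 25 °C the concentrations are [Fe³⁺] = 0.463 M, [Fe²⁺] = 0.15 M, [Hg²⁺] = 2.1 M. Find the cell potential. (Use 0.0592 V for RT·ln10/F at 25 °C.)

The Hg²⁺/Hg couple has the higher reduction potential and acts as the cathode, so E°_cell = +0.85 − (+0.77) = 0.08 V.
Balancing electrons gives n = 2; the reaction quotient is Q = [Fe³⁺]^2/([Fe²⁺]^2·[Hg²⁺]) = 4.54.
At 25 °C, E = E° − (0.0592/n) log Q = 0.08 − (0.0592/2)(0.657) = 0.080 − 0.019 = 0.061 V.

0.061 V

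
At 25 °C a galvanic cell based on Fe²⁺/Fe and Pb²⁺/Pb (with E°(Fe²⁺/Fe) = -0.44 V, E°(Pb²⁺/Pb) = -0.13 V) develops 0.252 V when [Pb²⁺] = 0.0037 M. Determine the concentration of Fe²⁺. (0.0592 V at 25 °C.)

0.34 M

From the Nernst equation, log Q = n(E° − E)/0.0592 = 2(0.31 − 0.252)/0.0592 = 1.959, so Q = 91.1.
With Q = [Fe²⁺]/[Pb²⁺] and the known concentrations, [Fe²⁺] in the numerator gives [Fe²⁺] = 0.34 M.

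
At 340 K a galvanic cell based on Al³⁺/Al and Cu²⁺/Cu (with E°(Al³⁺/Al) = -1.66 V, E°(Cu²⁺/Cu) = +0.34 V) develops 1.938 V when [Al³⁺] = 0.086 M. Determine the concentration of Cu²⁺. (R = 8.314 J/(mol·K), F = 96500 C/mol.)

0.0028 M

From the Nernst equation, ln Q = nF(E° − E)/RT = 6×96500×(2.00 − 1.938)/(8.314×340) = 12.699, so Q = 3.28 × 10^5.
With Q = [Al³⁺]^2/[Cu²⁺]^3 and the known concentrations, [Cu²⁺]^3 in the denominator gives [Cu²⁺] = 0.0028 M.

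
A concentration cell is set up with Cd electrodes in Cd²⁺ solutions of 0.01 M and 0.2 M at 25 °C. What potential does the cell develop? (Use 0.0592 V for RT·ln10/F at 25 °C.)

Both half-cells are Cd²⁺/Cd, so E°_cell = 0. The concentrated side is the cathode; the cell reaction moves Cd²⁺ from high to low concentration with n = 2.
Q = [Cd²⁺]_dilute/[Cd²⁺]_conc = 0.01/0.2 = 0.0500.
E = 0 − (0.0592/2) log Q = −(0.0592/2)(-1.301) = 0.0385 V.

0.039 V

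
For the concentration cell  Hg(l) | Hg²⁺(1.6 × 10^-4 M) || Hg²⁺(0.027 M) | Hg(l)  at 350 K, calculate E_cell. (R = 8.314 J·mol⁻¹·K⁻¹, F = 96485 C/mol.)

Both half-cells are Hg²⁺/Hg, so E°_cell = 0. The concentrated side is the cathode; the cell reaction moves Hg²⁺ from high to low concentration with n = 2.
Q = [Hg²⁺]_dilute/[Hg²⁺]_conc = 1.6 × 10^-4/0.027 = 0.00593.
E = 0 − (RT/nF) ln Q = −((8.314×350)/(2×96485))(-5.128) = 0.0773 V.

0.077 V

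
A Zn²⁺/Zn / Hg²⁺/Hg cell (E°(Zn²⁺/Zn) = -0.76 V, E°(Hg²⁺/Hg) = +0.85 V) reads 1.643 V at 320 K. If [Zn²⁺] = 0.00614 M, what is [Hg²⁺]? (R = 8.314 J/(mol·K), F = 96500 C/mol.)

From the Nernst equation, ln Q = nF(E° − E)/RT = 2×96500×(1.61 − 1.643)/(8.314×320) = -2.394, so Q = 0.0913.
With Q = [Zn²⁺]/[Hg²⁺] and the known concentrations, [Hg²⁺] in the denominator gives [Hg²⁺] = 0.067 M.

0.067 M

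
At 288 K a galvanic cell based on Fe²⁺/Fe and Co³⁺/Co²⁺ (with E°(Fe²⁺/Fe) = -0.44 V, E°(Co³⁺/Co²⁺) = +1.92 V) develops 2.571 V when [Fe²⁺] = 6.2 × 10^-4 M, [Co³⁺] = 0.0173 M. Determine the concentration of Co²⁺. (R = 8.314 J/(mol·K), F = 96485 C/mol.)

From the Nernst equation, ln Q = nF(E° − E)/RT = 2×96485×(2.36 − 2.571)/(8.314×288) = -17.005, so Q = 4.12 × 10^-8.
With Q = [Fe²⁺]·[Co²⁺]^2/[Co³⁺]^2 and the known concentrations, [Co²⁺]^2 in the numerator gives [Co²⁺] = 1.4 × 10^-4 M.

1.4 × 10^-4 M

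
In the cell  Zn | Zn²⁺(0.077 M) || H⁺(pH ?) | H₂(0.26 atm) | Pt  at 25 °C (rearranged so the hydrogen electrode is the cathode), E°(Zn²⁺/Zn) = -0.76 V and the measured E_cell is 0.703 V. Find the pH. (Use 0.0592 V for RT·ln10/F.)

pH = 1.81

E°_cell = 0.76 V and n = 2.
log Q = n(E° − E)/0.0592 = 2×(0.76 − 0.703)/0.0592 = 1.926.
With Q = [Zn²⁺]·P(H₂) / [H⁺]^2, solving for [H⁺] gives log[H⁺] = -1.812, so pH = 1.81.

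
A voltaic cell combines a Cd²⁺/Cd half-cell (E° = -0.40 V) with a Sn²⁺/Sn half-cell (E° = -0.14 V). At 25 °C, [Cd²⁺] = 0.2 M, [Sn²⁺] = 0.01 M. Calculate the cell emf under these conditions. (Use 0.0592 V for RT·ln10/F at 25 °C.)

0.221 V

The Sn²⁺/Sn couple has the higher reduction potential and acts as the cathode, so E°_cell = -0.14 − (-0.40) = 0.26 V.
Balancing electrons gives n = 2; the reaction quotient is Q = [Cd²⁺]/[Sn²⁺] = 20.0.
At 25 °C, E = E° − (0.0592/n) log Q = 0.26 − (0.0592/2)(1.301) = 0.260 − 0.039 = 0.221 V.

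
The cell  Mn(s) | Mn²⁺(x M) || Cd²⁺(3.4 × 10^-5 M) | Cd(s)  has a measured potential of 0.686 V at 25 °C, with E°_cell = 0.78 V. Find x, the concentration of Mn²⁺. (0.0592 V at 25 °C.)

From the Nernst equation, log Q = n(E° − E)/0.0592 = 2(0.78 − 0.686)/0.0592 = 3.176, so Q = 1500.
With Q = [Mn²⁺]/[Cd²⁺] and the known concentrations, [Mn²⁺] in the numerator gives [Mn²⁺] = 0.051 M.

0.051 M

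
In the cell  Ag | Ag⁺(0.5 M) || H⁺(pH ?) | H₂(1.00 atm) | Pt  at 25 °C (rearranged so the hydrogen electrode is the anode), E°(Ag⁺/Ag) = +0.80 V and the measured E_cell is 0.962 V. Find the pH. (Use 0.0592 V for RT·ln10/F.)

pH = 3.04

E°_cell = 0.80 V and n = 2.
log Q = n(E° − E)/0.0592 = 2×(0.80 − 0.962)/0.0592 = -5.473.
With Q = [H⁺]^2 / ([Ag⁺]^2·P(H₂)), solving for [H⁺] gives log[H⁺] = -3.038, so pH = 3.04.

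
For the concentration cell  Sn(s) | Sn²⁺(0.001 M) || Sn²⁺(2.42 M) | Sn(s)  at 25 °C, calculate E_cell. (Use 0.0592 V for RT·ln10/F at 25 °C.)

0.10 V

Both half-cells are Sn²⁺/Sn, so E°_cell = 0. The concentrated side is the cathode; the cell reaction moves Sn²⁺ from high to low concentration with n = 2.
Q = [Sn²⁺]_dilute/[Sn²⁺]_conc = 0.001/2.42 = 4.13 × 10^-4.
E = 0 − (0.0592/2) log Q = −(0.0592/2)(-3.384) = 0.1002 V.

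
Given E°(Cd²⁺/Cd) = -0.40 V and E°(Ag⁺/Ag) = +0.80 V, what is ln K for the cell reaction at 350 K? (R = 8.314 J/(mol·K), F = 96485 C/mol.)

E°_cell = +0.80 − (-0.40) = 1.20 V, with n = 2 electrons transferred.
At equilibrium E = 0, so the Nernst equation gives ln K = nFE°/RT = (2)(96485)(1.20)/((8.314)(350)) = 79.58.

ln K = 79.6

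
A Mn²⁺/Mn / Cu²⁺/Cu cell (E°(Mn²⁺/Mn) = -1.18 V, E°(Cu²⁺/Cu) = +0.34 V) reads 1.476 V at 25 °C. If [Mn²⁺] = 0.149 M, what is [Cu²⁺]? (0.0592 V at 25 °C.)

From the Nernst equation, log Q = n(E° − E)/0.0592 = 2(1.52 − 1.476)/0.0592 = 1.486, so Q = 30.7.
With Q = [Mn²⁺]/[Cu²⁺] and the known concentrations, [Cu²⁺] in the denominator gives [Cu²⁺] = 0.0049 M.

0.0049 M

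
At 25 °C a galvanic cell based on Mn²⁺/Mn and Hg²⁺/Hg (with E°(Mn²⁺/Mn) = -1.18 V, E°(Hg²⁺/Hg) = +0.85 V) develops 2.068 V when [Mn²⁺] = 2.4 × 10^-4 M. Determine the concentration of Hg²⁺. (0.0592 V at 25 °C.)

0.0046 M

From the Nernst equation, log Q = n(E° − E)/0.0592 = 2(2.03 − 2.068)/0.0592 = -1.284, so Q = 0.0520.
With Q = [Mn²⁺]/[Hg²⁺] and the known concentrations, [Hg²⁺] in the denominator gives [Hg²⁺] = 0.0046 M.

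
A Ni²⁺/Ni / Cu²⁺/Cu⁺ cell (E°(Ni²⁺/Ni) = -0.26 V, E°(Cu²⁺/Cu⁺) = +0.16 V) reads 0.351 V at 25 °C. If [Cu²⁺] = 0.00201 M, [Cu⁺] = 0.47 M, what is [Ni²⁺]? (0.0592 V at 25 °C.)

0.0039 M

From the Nernst equation, log Q = n(E° − E)/0.0592 = 2(0.42 − 0.351)/0.0592 = 2.331, so Q = 214.
With Q = [Ni²⁺]·[Cu⁺]^2/[Cu²⁺]^2 and the known concentrations, [Ni²⁺] in the numerator gives [Ni²⁺] = 0.0039 M.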